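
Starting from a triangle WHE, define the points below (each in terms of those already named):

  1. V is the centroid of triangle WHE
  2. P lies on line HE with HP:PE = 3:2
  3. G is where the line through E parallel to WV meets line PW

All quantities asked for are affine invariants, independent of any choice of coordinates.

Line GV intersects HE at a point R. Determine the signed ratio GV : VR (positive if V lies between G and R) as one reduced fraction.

Set W = (0, 0), H = (1, 0), E = (0, 1); any affine frame gives the same invariant.
1. V is the centroid of triangle WHE ⇒ V = (1/3, 1/3)
2. P lies on line HE with HP:PE = 3:2 ⇒ P = (2/5, 3/5)
3. G is where the line through E parallel to WV meets line PW ⇒ G = (2, 3)
line GV meets HE at R = (6/13, 7/13)
V = G + t·(R−G) with t = 13/12, so GV:VR = 13/12:-1/12

GV:VR = -13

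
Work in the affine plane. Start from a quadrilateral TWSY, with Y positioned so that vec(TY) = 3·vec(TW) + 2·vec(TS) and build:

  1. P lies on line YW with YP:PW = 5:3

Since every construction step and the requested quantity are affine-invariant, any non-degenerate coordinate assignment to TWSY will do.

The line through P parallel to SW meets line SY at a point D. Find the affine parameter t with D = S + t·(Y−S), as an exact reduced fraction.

t = 3/8

Work in coordinates with T = (0, 0), W = (1, 0), S = (0, 1), Y = (3, 2).
1. P lies on line YW with YP:PW = 5:3 ⇒ P = (7/4, 3/4)
through P parallel to SW: direction (1, -1); meets SY at D = (9/8, 11/8)
D = S + t·(Y−S) with t = 3/8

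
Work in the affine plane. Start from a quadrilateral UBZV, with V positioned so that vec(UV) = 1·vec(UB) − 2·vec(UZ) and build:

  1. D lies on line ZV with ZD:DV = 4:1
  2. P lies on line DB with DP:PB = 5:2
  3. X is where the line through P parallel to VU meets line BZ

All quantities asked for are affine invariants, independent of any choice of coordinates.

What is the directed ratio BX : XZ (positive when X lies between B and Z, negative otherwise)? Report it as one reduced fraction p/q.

BX:XZ = 18/17

Work in coordinates with U = (0, 0), B = (1, 0), Z = (0, 1), V = (1, -2).
1. D lies on line ZV with ZD:DV = 4:1 ⇒ D = (4/5, -7/5)
2. P lies on line DB with DP:PB = 5:2 ⇒ P = (33/35, -2/5)
3. X is where the line through P parallel to VU meets line BZ ⇒ X = (17/35, 18/35)
X = B + t·(Z−B) with t = 18/35, so BX:XZ = t:(1−t) = 18/35:17/35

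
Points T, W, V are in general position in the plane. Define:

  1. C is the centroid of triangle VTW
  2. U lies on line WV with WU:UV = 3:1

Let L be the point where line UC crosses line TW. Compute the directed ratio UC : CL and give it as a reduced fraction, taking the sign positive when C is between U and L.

UC:CL = 5/4

Set T = (0, 0), W = (1, 0), V = (0, 1); any affine frame gives the same invariant.
1. C is the centroid of triangle VTW ⇒ C = (1/3, 1/3)
2. U lies on line WV with WU:UV = 3:1 ⇒ U = (1/4, 3/4)
line UC meets TW at L = (2/5, 0)
C = U + t·(L−U) with t = 5/9, so UC:CL = 5/9:4/9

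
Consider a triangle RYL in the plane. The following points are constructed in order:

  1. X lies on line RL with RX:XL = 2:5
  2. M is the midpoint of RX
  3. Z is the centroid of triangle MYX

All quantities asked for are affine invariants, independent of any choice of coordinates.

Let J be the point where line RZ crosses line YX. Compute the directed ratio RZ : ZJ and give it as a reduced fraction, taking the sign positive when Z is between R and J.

Choose coordinates R = (0, 0), Y = (1, 0), L = (0, 1).
1. X lies on line RL with RX:XL = 2:5 ⇒ X = (0, 2/7)
2. M is the midpoint of RX ⇒ M = (0, 1/7)
3. Z is the centroid of triangle MYX ⇒ Z = (1/3, 1/7)
line RZ meets YX at J = (2/5, 6/35)
Z = R + t·(J−R) with t = 5/6, so RZ:ZJ = 5/6:1/6

RZ:ZJ = 5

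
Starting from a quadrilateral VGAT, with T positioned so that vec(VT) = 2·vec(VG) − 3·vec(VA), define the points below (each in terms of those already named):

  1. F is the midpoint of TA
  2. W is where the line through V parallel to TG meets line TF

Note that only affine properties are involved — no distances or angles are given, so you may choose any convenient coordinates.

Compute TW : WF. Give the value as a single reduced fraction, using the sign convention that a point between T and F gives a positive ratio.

TW:WF = -3/2

Set V = (0, 0), G = (1, 0), A = (0, 1), T = (2, -3); any affine frame gives the same invariant.
1. F is the midpoint of TA ⇒ F = (1, -1)
2. W is where the line through V parallel to TG meets line TF ⇒ W = (-1, 3)
W = T + t·(F−T) with t = 3, so TW:WF = t:(1−t) = 3:-2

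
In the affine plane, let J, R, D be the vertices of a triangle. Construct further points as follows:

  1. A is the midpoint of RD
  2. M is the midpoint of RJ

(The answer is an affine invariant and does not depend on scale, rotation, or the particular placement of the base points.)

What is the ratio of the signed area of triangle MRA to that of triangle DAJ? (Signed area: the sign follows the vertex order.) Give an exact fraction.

[MRA]:[DAJ] = -1/2

Assign J = (0, 0), R = (1, 0), D = (0, 1) — the answer is frame-independent, so this choice is without loss of generality.
1. A is the midpoint of RD ⇒ A = (1/2, 1/2)
2. M is the midpoint of RJ ⇒ M = (1/2, 0)
2·[MRA] = 1/4, 2·[DAJ] = -1/2
[MRA]:[DAJ] = 1/4:-1/2 = -1/2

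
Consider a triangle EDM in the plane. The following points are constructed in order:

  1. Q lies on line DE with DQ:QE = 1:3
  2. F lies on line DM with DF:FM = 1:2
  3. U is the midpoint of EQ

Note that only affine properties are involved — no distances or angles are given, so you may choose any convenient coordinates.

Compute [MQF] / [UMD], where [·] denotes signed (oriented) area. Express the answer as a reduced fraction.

Work in coordinates with E = (0, 0), D = (1, 0), M = (0, 1).
1. Q lies on line DE with DQ:QE = 1:3 ⇒ Q = (3/4, 0)
2. F lies on line DM with DF:FM = 1:2 ⇒ F = (2/3, 1/3)
3. U is the midpoint of EQ ⇒ U = (3/8, 0)
2·[MQF] = 1/6, 2·[UMD] = -5/8
[MQF]:[UMD] = 1/6:-5/8 = -4/15

[MQF]:[UMD] = -4/15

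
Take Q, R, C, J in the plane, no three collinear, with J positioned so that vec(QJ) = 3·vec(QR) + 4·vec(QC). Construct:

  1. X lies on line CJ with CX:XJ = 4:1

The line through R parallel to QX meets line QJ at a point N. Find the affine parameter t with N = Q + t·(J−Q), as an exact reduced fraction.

Set Q = (0, 0), R = (1, 0), C = (0, 1), J = (3, 4); any affine frame gives the same invariant.
1. X lies on line CJ with CX:XJ = 4:1 ⇒ X = (12/5, 17/5)
through R parallel to QX: direction (12/5, 17/5); meets QJ at N = (17, 68/3)
N = Q + t·(J−Q) with t = 17/3

t = 17/3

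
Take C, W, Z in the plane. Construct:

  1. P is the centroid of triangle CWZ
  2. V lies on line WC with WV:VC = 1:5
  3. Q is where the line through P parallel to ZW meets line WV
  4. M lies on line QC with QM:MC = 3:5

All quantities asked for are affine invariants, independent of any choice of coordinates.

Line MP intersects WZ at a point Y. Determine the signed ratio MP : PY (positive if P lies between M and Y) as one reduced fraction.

MP:PY = 3/4

Set C = (0, 0), W = (1, 0), Z = (0, 1); any affine frame gives the same invariant.
1. P is the centroid of triangle CWZ ⇒ P = (1/3, 1/3)
2. V lies on line WC with WV:VC = 1:5 ⇒ V = (5/6, 0)
3. Q is where the line through P parallel to ZW meets line WV ⇒ Q = (2/3, 0)
4. M lies on line QC with QM:MC = 3:5 ⇒ M = (5/12, 0)
line MP meets WZ at Y = (2/9, 7/9)
P = M + t·(Y−M) with t = 3/7, so MP:PY = 3/7:4/7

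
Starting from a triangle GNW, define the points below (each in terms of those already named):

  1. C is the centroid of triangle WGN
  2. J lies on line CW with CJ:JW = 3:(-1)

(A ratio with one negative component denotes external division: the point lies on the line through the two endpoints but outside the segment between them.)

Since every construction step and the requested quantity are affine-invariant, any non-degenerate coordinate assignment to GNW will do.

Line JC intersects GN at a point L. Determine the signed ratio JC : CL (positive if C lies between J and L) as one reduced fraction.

JC:CL = 3

Choose coordinates G = (0, 0), N = (1, 0), W = (0, 1).
1. C is the centroid of triangle WGN ⇒ C = (1/3, 1/3)
2. J lies on line CW with CJ:JW = 3:(-1) ⇒ J = (-1/6, 4/3)
line JC meets GN at L = (1/2, 0)
C = J + t·(L−J) with t = 3/4, so JC:CL = 3/4:1/4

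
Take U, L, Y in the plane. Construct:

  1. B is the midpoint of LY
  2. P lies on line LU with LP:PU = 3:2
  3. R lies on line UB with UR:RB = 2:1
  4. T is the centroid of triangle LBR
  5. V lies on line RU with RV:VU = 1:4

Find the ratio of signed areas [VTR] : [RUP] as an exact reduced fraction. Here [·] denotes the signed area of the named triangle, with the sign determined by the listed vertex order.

Choose coordinates U = (0, 0), L = (1, 0), Y = (0, 1).
1. B is the midpoint of LY ⇒ B = (1/2, 1/2)
2. P lies on line LU with LP:PU = 3:2 ⇒ P = (2/5, 0)
3. R lies on line UB with UR:RB = 2:1 ⇒ R = (1/3, 1/3)
4. T is the centroid of triangle LBR ⇒ T = (11/18, 5/18)
5. V lies on line RU with RV:VU = 1:4 ⇒ V = (4/15, 4/15)
2·[VTR] = 1/45, 2·[RUP] = 2/15
[VTR]:[RUP] = 1/45:2/15 = 1/6

[VTR]:[RUP] = 1/6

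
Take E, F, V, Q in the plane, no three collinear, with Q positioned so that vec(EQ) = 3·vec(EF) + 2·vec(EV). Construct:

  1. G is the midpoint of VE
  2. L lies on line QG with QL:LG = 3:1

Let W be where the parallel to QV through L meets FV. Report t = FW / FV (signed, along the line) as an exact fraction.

t = 23/32

Set E = (0, 0), F = (1, 0), V = (0, 1), Q = (3, 2); any affine frame gives the same invariant.
1. G is the midpoint of VE ⇒ G = (0, 1/2)
2. L lies on line QG with QL:LG = 3:1 ⇒ L = (3/4, 7/8)
through L parallel to QV: direction (-3, -1); meets FV at W = (9/32, 23/32)
W = F + t·(V−F) with t = 23/32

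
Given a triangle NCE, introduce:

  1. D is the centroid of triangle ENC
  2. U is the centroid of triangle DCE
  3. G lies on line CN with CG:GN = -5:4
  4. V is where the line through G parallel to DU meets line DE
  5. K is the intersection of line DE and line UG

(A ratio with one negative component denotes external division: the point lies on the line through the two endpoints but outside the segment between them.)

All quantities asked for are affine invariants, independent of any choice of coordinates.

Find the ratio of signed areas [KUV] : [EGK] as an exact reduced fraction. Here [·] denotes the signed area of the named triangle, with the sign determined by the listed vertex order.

[KUV]:[EGK] = 1/6

Assign N = (0, 0), C = (1, 0), E = (0, 1) — the answer is frame-independent, so this choice is without loss of generality.
1. D is the centroid of triangle ENC ⇒ D = (1/3, 1/3)
2. U is the centroid of triangle DCE ⇒ U = (4/9, 4/9)
3. G lies on line CN with CG:GN = -5:4 ⇒ G = (-4, 0)
4. V is where the line through G parallel to DU meets line DE ⇒ V = (-1, 3)
5. K is the intersection of line DE and line UG ⇒ K = (2/7, 3/7)
2·[KUV] = 3/7, 2·[EGK] = 18/7
[KUV]:[EGK] = 3/7:18/7 = 1/6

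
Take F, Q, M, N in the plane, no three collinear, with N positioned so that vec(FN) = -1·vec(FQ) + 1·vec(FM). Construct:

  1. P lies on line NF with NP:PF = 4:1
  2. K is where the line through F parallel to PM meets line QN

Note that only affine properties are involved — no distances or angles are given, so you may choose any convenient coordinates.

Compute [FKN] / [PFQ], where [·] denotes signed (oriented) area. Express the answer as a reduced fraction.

Assign F = (0, 0), Q = (1, 0), M = (0, 1), N = (-1, 1) — the answer is frame-independent, so this choice is without loss of generality.
1. P lies on line NF with NP:PF = 4:1 ⇒ P = (-1/5, 1/5)
2. K is where the line through F parallel to PM meets line QN ⇒ K = (1/9, 4/9)
2·[FKN] = 5/9, 2·[PFQ] = 1/5
[FKN]:[PFQ] = 5/9:1/5 = 25/9

[FKN]:[PFQ] = 25/9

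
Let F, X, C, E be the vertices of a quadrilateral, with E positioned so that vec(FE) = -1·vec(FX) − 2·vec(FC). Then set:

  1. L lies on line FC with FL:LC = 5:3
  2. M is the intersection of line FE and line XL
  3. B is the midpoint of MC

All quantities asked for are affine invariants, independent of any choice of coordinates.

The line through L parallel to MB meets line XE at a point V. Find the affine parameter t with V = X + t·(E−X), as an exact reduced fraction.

t = 63/256

Set F = (0, 0), X = (1, 0), C = (0, 1), E = (-1, -2); any affine frame gives the same invariant.
1. L lies on line FC with FL:LC = 5:3 ⇒ L = (0, 5/8)
2. M is the intersection of line FE and line XL ⇒ M = (5/21, 10/21)
3. B is the midpoint of MC ⇒ B = (5/42, 31/42)
through L parallel to MB: direction (-5/42, 11/42); meets XE at V = (65/128, -63/128)
V = X + t·(E−X) with t = 63/256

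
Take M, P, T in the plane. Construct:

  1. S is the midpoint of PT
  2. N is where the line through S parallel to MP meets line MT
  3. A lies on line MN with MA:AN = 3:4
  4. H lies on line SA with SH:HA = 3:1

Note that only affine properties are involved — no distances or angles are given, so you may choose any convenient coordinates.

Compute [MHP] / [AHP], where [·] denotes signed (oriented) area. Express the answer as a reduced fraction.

[MHP]:[AHP] = 32/11

Choose coordinates M = (0, 0), P = (1, 0), T = (0, 1).
1. S is the midpoint of PT ⇒ S = (1/2, 1/2)
2. N is where the line through S parallel to MP meets line MT ⇒ N = (0, 1/2)
3. A lies on line MN with MA:AN = 3:4 ⇒ A = (0, 3/14)
4. H lies on line SA with SH:HA = 3:1 ⇒ H = (1/8, 2/7)
2·[MHP] = -2/7, 2·[AHP] = -11/112
[MHP]:[AHP] = -2/7:-11/112 = 32/11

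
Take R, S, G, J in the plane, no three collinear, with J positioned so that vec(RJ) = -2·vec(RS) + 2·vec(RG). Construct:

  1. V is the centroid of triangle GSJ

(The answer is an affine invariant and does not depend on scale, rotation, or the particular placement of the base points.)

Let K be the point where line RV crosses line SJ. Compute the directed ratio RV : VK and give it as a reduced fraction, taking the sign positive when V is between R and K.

Assign R = (0, 0), S = (1, 0), G = (0, 1), J = (-2, 2) — the answer is frame-independent, so this choice is without loss of generality.
1. V is the centroid of triangle GSJ ⇒ V = (-1/3, 1)
line RV meets SJ at K = (-2/7, 6/7)
V = R + t·(K−R) with t = 7/6, so RV:VK = 7/6:-1/6

RV:VK = -7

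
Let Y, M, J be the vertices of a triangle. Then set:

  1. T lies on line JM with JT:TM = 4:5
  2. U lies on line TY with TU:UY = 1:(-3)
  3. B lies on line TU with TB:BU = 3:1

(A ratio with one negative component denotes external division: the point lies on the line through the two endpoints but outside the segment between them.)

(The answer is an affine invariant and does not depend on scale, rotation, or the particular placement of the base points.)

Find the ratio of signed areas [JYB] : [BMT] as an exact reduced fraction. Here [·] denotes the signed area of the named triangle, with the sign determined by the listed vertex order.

Work in coordinates with Y = (0, 0), M = (1, 0), J = (0, 1).
1. T lies on line JM with JT:TM = 4:5 ⇒ T = (4/9, 5/9)
2. U lies on line TY with TU:UY = 1:(-3) ⇒ U = (2/3, 5/6)
3. B lies on line TU with TB:BU = 3:1 ⇒ B = (11/18, 55/72)
2·[JYB] = 11/18, 2·[BMT] = -5/24
[JYB]:[BMT] = 11/18:-5/24 = -44/15

[JYB]:[BMT] = -44/15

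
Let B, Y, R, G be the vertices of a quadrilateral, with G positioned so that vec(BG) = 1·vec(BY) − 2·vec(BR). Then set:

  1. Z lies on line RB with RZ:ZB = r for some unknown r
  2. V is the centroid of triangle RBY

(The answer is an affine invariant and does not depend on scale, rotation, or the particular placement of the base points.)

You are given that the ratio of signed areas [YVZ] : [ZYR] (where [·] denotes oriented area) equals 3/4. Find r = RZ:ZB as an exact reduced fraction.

r = -4/5

Set B = (0, 0), Y = (1, 0), R = (0, 1), G = (1, -2); any affine frame gives the same invariant.
1. With RZ:ZB = r, write λ = r/(r+1) so Z = R + λ·(B−R); Z is affine-linear in λ
2. V is the centroid of triangle RBY ⇒ V = (1/3, 1/3)
Every point depending on Z is an affine combination of Z and λ-independent points, so each such coordinate is linear in λ; the λ² term in each signed area is a multiple of (B−R)×(B−R) = 0, so 2·[YVZ] and 2·[ZYR] are each linear in λ. Evaluating at λ=0 and λ=1:
  2·[YVZ] = 2/3·λ − 1/3,   2·[ZYR] = λ
So [YVZ]:[ZYR] = (2/3·λ − 1/3) / (λ). Setting this equal to 3/4:
  2/3·λ − 1/3 = 3/4·(λ)  ⇒  λ = -4
Then r = λ/(1−λ) = (-4)/(5) = -4/5. Check: with r = -4/5, Z = (0, 5) and [YVZ]:[ZYR] = 3/4 as required.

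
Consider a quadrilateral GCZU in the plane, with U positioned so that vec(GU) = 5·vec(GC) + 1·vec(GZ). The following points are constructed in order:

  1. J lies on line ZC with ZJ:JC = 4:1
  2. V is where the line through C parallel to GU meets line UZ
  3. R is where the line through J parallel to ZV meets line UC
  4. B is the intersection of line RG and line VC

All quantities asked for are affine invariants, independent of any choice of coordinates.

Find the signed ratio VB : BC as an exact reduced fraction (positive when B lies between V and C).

Set G = (0, 0), C = (1, 0), Z = (0, 1), U = (5, 1); any affine frame gives the same invariant.
1. J lies on line ZC with ZJ:JC = 4:1 ⇒ J = (4/5, 1/5)
2. V is where the line through C parallel to GU meets line UZ ⇒ V = (6, 1)
3. R is where the line through J parallel to ZV meets line UC ⇒ R = (9/5, 1/5)
4. B is the intersection of line RG and line VC ⇒ B = (9/4, 1/4)
B = V + t·(C−V) with t = 3/4, so VB:BC = t:(1−t) = 3/4:1/4

VB:BC = 3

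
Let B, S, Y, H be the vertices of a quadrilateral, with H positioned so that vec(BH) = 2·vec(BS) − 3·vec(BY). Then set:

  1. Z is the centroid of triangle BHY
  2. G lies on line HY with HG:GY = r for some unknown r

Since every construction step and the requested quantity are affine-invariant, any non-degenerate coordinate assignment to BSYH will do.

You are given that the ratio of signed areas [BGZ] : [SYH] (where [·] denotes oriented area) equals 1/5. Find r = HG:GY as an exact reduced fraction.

r = 1/4

Set B = (0, 0), S = (1, 0), Y = (0, 1), H = (2, -3); any affine frame gives the same invariant.
1. Z is the centroid of triangle BHY ⇒ Z = (2/3, -2/3)
2. With HG:GY = r, write λ = r/(r+1) so G = H + λ·(Y−H); G is affine-linear in λ
Every point depending on G is an affine combination of G and λ-independent points, so each such coordinate is linear in λ; the λ² term in each signed area is a multiple of (Y−H)×(Y−H) = 0, so 2·[BGZ] and 2·[SYH] are each linear in λ. Evaluating at λ=0 and λ=1:
  2·[BGZ] = -4/3·λ + 2/3,   2·[SYH] = 2
So [BGZ]:[SYH] = (-4/3·λ + 2/3) / (2). Setting this equal to 1/5:
  -4/3·λ + 2/3 = 1/5·(2)  ⇒  λ = 1/5
Then r = λ/(1−λ) = (1/5)/(4/5) = 1/4. Check: with r = 1/4, G = (8/5, -11/5) and [BGZ]:[SYH] = 1/5 as required.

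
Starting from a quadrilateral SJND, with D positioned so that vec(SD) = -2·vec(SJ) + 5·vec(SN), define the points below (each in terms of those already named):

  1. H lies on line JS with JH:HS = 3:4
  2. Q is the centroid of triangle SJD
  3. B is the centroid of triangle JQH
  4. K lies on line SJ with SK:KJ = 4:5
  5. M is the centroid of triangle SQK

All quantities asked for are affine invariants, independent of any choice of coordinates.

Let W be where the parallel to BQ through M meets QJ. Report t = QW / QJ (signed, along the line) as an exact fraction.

t = -142/81

Set S = (0, 0), J = (1, 0), N = (0, 1), D = (-2, 5); any affine frame gives the same invariant.
1. H lies on line JS with JH:HS = 3:4 ⇒ H = (4/7, 0)
2. Q is the centroid of triangle SJD ⇒ Q = (-1/3, 5/3)
3. B is the centroid of triangle JQH ⇒ B = (26/63, 5/9)
4. K lies on line SJ with SK:KJ = 4:5 ⇒ K = (4/9, 0)
5. M is the centroid of triangle SQK ⇒ M = (1/27, 5/9)
through M parallel to BQ: direction (-47/63, 10/9); meets QJ at W = (-649/243, 1115/243)
W = Q + t·(J−Q) with t = -142/81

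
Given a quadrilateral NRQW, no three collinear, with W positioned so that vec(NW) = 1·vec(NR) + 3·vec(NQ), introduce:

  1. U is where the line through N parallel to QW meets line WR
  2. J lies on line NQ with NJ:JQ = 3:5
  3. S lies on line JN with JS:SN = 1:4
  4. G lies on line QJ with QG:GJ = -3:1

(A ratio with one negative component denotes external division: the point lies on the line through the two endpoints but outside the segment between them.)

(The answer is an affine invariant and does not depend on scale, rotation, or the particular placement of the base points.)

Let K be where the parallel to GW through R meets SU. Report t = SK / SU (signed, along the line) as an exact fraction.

Choose coordinates N = (0, 0), R = (1, 0), Q = (0, 1), W = (1, 3).
1. U is where the line through N parallel to QW meets line WR ⇒ U = (1, 2)
2. J lies on line NQ with NJ:JQ = 3:5 ⇒ J = (0, 3/8)
3. S lies on line JN with JS:SN = 1:4 ⇒ S = (0, 3/10)
4. G lies on line QJ with QG:GJ = -3:1 ⇒ G = (0, 1/16)
through R parallel to GW: direction (1, 47/16); meets SU at K = (259/99, 470/99)
K = S + t·(U−S) with t = 259/99

t = 259/99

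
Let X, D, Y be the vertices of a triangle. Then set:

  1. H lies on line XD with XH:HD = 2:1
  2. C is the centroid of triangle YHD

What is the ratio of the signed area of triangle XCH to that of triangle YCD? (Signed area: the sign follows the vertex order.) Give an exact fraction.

[XCH]:[YCD] = -2

Choose coordinates X = (0, 0), D = (1, 0), Y = (0, 1).
1. H lies on line XD with XH:HD = 2:1 ⇒ H = (2/3, 0)
2. C is the centroid of triangle YHD ⇒ C = (5/9, 1/3)
2·[XCH] = -2/9, 2·[YCD] = 1/9
[XCH]:[YCD] = -2/9:1/9 = -2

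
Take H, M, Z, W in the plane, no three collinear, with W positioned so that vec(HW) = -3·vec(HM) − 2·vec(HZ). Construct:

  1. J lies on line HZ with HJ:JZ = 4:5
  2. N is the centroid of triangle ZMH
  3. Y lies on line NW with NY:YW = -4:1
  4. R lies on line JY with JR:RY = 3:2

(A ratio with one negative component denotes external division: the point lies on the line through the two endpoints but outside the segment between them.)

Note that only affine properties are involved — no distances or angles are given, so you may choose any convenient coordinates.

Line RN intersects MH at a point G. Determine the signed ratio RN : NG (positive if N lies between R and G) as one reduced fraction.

Work in coordinates with H = (0, 0), M = (1, 0), Z = (0, 1), W = (-3, -2).
1. J lies on line HZ with HJ:JZ = 4:5 ⇒ J = (0, 4/9)
2. N is the centroid of triangle ZMH ⇒ N = (1/3, 1/3)
3. Y lies on line NW with NY:YW = -4:1 ⇒ Y = (-37/9, -25/9)
4. R lies on line JY with JR:RY = 3:2 ⇒ R = (-37/15, -67/45)
line RN meets MH at G = (-22/123, 0)
N = R + t·(G−R) with t = 82/67, so RN:NG = 82/67:-15/67

RN:NG = -82/15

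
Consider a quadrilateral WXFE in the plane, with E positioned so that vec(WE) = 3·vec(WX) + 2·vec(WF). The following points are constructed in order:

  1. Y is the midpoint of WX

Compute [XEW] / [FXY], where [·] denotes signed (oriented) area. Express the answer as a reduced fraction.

Set W = (0, 0), X = (1, 0), F = (0, 1), E = (3, 2); any affine frame gives the same invariant.
1. Y is the midpoint of WX ⇒ Y = (1/2, 0)
2·[XEW] = 2, 2·[FXY] = -1/2
[XEW]:[FXY] = 2:-1/2 = -4

[XEW]:[FXY] = -4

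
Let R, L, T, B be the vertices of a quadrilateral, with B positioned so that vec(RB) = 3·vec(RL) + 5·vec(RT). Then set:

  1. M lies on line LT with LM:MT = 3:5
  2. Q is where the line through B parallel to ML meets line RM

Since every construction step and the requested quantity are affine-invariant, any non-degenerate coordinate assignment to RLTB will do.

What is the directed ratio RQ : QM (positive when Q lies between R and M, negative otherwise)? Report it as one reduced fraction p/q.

RQ:QM = -8/7

Set R = (0, 0), L = (1, 0), T = (0, 1), B = (3, 5); any affine frame gives the same invariant.
1. M lies on line LT with LM:MT = 3:5 ⇒ M = (5/8, 3/8)
2. Q is where the line through B parallel to ML meets line RM ⇒ Q = (5, 3)
Q = R + t·(M−R) with t = 8, so RQ:QM = t:(1−t) = 8:-7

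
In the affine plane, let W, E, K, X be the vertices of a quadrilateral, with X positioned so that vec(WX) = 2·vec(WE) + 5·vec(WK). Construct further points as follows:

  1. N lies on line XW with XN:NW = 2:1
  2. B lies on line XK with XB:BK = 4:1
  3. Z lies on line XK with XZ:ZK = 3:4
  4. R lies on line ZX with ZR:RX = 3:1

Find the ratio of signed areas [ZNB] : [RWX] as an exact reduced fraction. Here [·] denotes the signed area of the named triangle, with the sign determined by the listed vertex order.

[ZNB]:[RWX] = -104/45

Assign W = (0, 0), E = (1, 0), K = (0, 1), X = (2, 5) — the answer is frame-independent, so this choice is without loss of generality.
1. N lies on line XW with XN:NW = 2:1 ⇒ N = (2/3, 5/3)
2. B lies on line XK with XB:BK = 4:1 ⇒ B = (2/5, 9/5)
3. Z lies on line XK with XZ:ZK = 3:4 ⇒ Z = (8/7, 23/7)
4. R lies on line ZX with ZR:RX = 3:1 ⇒ R = (25/14, 32/7)
2·[ZNB] = -52/105, 2·[RWX] = 3/14
[ZNB]:[RWX] = -52/105:3/14 = -104/45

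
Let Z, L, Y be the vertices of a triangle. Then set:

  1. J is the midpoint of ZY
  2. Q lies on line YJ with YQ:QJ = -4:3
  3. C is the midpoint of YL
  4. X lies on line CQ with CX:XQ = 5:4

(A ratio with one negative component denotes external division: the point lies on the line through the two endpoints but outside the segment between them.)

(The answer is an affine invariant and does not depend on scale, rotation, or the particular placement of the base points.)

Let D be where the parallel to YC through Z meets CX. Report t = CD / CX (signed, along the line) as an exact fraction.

t = 9/10

Choose coordinates Z = (0, 0), L = (1, 0), Y = (0, 1).
1. J is the midpoint of ZY ⇒ J = (0, 1/2)
2. Q lies on line YJ with YQ:QJ = -4:3 ⇒ Q = (0, -1)
3. C is the midpoint of YL ⇒ C = (1/2, 1/2)
4. X lies on line CQ with CX:XQ = 5:4 ⇒ X = (2/9, -1/3)
through Z parallel to YC: direction (1/2, -1/2); meets CX at D = (1/4, -1/4)
D = C + t·(X−C) with t = 9/10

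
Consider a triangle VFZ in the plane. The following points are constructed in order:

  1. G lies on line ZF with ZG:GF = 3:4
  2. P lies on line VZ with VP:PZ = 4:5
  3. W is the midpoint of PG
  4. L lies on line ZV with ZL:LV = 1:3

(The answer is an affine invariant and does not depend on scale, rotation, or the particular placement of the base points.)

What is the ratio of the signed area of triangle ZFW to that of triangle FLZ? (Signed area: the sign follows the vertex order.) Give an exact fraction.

[ZFW]:[FLZ] = 10/9

Assign V = (0, 0), F = (1, 0), Z = (0, 1) — the answer is frame-independent, so this choice is without loss of generality.
1. G lies on line ZF with ZG:GF = 3:4 ⇒ G = (3/7, 4/7)
2. P lies on line VZ with VP:PZ = 4:5 ⇒ P = (0, 4/9)
3. W is the midpoint of PG ⇒ W = (3/14, 32/63)
4. L lies on line ZV with ZL:LV = 1:3 ⇒ L = (0, 3/4)
2·[ZFW] = -5/18, 2·[FLZ] = -1/4
[ZFW]:[FLZ] = -5/18:-1/4 = 10/9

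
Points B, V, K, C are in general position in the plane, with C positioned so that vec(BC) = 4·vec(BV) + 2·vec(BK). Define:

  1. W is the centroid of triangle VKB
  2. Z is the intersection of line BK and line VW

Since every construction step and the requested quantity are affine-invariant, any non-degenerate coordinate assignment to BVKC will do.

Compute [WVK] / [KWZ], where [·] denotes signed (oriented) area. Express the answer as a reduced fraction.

[WVK]:[KWZ] = -2

Choose coordinates B = (0, 0), V = (1, 0), K = (0, 1), C = (4, 2).
1. W is the centroid of triangle VKB ⇒ W = (1/3, 1/3)
2. Z is the intersection of line BK and line VW ⇒ Z = (0, 1/2)
2·[WVK] = 1/3, 2·[KWZ] = -1/6
[WVK]:[KWZ] = 1/3:-1/6 = -2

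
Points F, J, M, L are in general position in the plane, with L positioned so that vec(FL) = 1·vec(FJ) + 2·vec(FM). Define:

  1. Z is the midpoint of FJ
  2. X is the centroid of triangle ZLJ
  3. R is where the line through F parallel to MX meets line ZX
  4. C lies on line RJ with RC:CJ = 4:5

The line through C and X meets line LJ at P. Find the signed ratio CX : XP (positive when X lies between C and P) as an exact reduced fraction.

CX:XP = 17/18

Set F = (0, 0), J = (1, 0), M = (0, 1), L = (1, 2); any affine frame gives the same invariant.
1. Z is the midpoint of FJ ⇒ Z = (1/2, 0)
2. X is the centroid of triangle ZLJ ⇒ X = (5/6, 2/3)
3. R is where the line through F parallel to MX meets line ZX ⇒ R = (5/12, -1/6)
4. C lies on line RJ with RC:CJ = 4:5 ⇒ C = (73/108, -5/54)
line CX meets LJ at P = (1, 25/17)
X = C + t·(P−C) with t = 17/35, so CX:XP = 17/35:18/35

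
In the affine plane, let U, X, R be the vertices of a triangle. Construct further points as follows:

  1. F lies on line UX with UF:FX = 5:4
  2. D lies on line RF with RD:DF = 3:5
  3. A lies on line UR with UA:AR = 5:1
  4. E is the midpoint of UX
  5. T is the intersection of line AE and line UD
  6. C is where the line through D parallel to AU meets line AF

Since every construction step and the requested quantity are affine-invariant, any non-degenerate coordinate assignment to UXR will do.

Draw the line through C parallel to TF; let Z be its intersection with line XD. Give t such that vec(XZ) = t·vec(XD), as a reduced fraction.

t = 29/24

Assign U = (0, 0), X = (1, 0), R = (0, 1) — the answer is frame-independent, so this choice is without loss of generality.
1. F lies on line UX with UF:FX = 5:4 ⇒ F = (5/9, 0)
2. D lies on line RF with RD:DF = 3:5 ⇒ D = (5/24, 5/8)
3. A lies on line UR with UA:AR = 5:1 ⇒ A = (0, 5/6)
4. E is the midpoint of UX ⇒ E = (1/2, 0)
5. T is the intersection of line AE and line UD ⇒ T = (5/28, 15/28)
6. C is where the line through D parallel to AU meets line AF ⇒ C = (5/24, 25/48)
through C parallel to TF: direction (95/252, -15/28); meets XD at Z = (25/576, 145/192)
Z = X + t·(D−X) with t = 29/24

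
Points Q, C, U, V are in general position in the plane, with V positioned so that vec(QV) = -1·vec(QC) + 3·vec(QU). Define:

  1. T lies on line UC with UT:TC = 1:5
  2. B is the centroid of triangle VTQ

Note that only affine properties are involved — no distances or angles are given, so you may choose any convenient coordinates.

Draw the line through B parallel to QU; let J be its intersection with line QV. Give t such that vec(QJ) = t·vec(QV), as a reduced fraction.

Set Q = (0, 0), C = (1, 0), U = (0, 1), V = (-1, 3); any affine frame gives the same invariant.
1. T lies on line UC with UT:TC = 1:5 ⇒ T = (1/6, 5/6)
2. B is the centroid of triangle VTQ ⇒ B = (-5/18, 23/18)
through B parallel to QU: direction (0, 1); meets QV at J = (-5/18, 5/6)
J = Q + t·(V−Q) with t = 5/18

t = 5/18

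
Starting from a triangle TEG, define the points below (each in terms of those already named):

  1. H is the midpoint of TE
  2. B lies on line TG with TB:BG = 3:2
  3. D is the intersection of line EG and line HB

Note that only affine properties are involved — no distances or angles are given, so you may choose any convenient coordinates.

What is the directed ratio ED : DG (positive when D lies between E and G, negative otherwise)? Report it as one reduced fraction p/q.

Work in coordinates with T = (0, 0), E = (1, 0), G = (0, 1).
1. H is the midpoint of TE ⇒ H = (1/2, 0)
2. B lies on line TG with TB:BG = 3:2 ⇒ B = (0, 3/5)
3. D is the intersection of line EG and line HB ⇒ D = (-2, 3)
D = E + t·(G−E) with t = 3, so ED:DG = t:(1−t) = 3:-2

ED:DG = -3/2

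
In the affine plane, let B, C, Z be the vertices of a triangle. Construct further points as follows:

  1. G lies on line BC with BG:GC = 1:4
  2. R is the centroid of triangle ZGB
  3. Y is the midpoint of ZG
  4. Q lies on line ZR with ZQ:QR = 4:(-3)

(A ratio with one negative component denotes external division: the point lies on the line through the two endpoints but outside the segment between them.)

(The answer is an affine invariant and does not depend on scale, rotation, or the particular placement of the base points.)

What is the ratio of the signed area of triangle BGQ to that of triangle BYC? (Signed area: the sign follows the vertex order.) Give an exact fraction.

[BGQ]:[BYC] = 2/3

Work in coordinates with B = (0, 0), C = (1, 0), Z = (0, 1).
1. G lies on line BC with BG:GC = 1:4 ⇒ G = (1/5, 0)
2. R is the centroid of triangle ZGB ⇒ R = (1/15, 1/3)
3. Y is the midpoint of ZG ⇒ Y = (1/10, 1/2)
4. Q lies on line ZR with ZQ:QR = 4:(-3) ⇒ Q = (4/15, -5/3)
2·[BGQ] = -1/3, 2·[BYC] = -1/2
[BGQ]:[BYC] = -1/3:-1/2 = 2/3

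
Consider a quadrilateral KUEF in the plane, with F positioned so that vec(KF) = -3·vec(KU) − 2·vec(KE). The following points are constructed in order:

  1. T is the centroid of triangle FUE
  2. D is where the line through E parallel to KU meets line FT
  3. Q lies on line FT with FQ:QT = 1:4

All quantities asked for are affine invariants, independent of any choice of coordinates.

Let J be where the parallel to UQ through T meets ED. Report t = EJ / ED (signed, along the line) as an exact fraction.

t = 9/5

Choose coordinates K = (0, 0), U = (1, 0), E = (0, 1), F = (-3, -2).
1. T is the centroid of triangle FUE ⇒ T = (-2/3, -1/3)
2. D is where the line through E parallel to KU meets line FT ⇒ D = (6/5, 1)
3. Q lies on line FT with FQ:QT = 1:4 ⇒ Q = (-38/15, -5/3)
through T parallel to UQ: direction (-53/15, -5/3); meets ED at J = (54/25, 1)
J = E + t·(D−E) with t = 9/5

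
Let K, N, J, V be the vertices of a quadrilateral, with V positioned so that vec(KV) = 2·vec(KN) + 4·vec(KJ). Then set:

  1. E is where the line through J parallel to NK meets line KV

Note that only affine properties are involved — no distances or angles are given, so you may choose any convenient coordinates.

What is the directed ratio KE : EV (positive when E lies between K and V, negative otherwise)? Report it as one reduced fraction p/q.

Choose coordinates K = (0, 0), N = (1, 0), J = (0, 1), V = (2, 4).
1. E is where the line through J parallel to NK meets line KV ⇒ E = (1/2, 1)
E = K + t·(V−K) with t = 1/4, so KE:EV = t:(1−t) = 1/4:3/4

KE:EV = 1/3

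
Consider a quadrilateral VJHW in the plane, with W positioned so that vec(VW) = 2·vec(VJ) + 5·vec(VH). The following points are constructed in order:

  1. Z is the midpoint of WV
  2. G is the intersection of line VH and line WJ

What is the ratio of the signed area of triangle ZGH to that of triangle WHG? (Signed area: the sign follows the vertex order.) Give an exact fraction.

[ZGH]:[WHG] = -1/2

Work in coordinates with V = (0, 0), J = (1, 0), H = (0, 1), W = (2, 5).
1. Z is the midpoint of WV ⇒ Z = (1, 5/2)
2. G is the intersection of line VH and line WJ ⇒ G = (0, -5)
2·[ZGH] = -6, 2·[WHG] = 12
[ZGH]:[WHG] = -6:12 = -1/2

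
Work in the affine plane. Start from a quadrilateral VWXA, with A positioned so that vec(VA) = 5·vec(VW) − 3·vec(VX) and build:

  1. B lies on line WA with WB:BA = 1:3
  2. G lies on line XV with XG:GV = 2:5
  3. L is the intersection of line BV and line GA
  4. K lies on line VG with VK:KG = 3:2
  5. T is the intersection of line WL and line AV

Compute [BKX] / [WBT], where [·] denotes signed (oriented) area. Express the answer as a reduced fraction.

Assign V = (0, 0), W = (1, 0), X = (0, 1), A = (5, -3) — the answer is frame-independent, so this choice is without loss of generality.
1. B lies on line WA with WB:BA = 1:3 ⇒ B = (2, -3/4)
2. G lies on line XV with XG:GV = 2:5 ⇒ G = (0, 5/7)
3. L is the intersection of line BV and line GA ⇒ L = (200/103, -75/103)
4. K lies on line VG with VK:KG = 3:2 ⇒ K = (0, 3/7)
5. T is the intersection of line WL and line AV ⇒ T = (125/28, -75/28)
2·[BKX] = -8/7, 2·[WBT] = -9/112
[BKX]:[WBT] = -8/7:-9/112 = 128/9

[BKX]:[WBT] = 128/9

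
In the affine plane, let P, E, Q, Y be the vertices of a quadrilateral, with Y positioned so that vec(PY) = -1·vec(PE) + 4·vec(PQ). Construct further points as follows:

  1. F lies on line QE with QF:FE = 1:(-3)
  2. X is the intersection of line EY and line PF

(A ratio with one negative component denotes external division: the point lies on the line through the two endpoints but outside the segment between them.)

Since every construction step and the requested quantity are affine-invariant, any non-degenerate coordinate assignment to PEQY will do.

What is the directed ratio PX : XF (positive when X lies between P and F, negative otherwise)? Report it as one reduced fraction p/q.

Set P = (0, 0), E = (1, 0), Q = (0, 1), Y = (-1, 4); any affine frame gives the same invariant.
1. F lies on line QE with QF:FE = 1:(-3) ⇒ F = (-1/2, 3/2)
2. X is the intersection of line EY and line PF ⇒ X = (-2, 6)
X = P + t·(F−P) with t = 4, so PX:XF = t:(1−t) = 4:-3

PX:XF = -4/3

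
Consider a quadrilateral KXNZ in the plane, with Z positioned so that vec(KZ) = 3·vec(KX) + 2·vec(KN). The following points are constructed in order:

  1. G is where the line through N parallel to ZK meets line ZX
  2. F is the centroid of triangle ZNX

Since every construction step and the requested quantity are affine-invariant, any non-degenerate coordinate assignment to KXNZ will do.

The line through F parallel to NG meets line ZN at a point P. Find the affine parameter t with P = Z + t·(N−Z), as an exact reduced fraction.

Assign K = (0, 0), X = (1, 0), N = (0, 1), Z = (3, 2) — the answer is frame-independent, so this choice is without loss of generality.
1. G is where the line through N parallel to ZK meets line ZX ⇒ G = (6, 5)
2. F is the centroid of triangle ZNX ⇒ F = (4/3, 1)
through F parallel to NG: direction (6, 4); meets ZN at P = (8/3, 17/9)
P = Z + t·(N−Z) with t = 1/9

t = 1/9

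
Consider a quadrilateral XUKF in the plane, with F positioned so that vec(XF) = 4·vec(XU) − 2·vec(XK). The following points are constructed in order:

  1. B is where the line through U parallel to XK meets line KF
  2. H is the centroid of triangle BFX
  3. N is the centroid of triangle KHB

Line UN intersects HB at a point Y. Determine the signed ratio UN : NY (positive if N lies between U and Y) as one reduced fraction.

Choose coordinates X = (0, 0), U = (1, 0), K = (0, 1), F = (4, -2).
1. B is where the line through U parallel to XK meets line KF ⇒ B = (1, 1/4)
2. H is the centroid of triangle BFX ⇒ H = (5/3, -7/12)
3. N is the centroid of triangle KHB ⇒ N = (8/9, 2/9)
line UN meets HB at Y = (2/3, 2/3)
N = U + t·(Y−U) with t = 1/3, so UN:NY = 1/3:2/3

UN:NY = 1/2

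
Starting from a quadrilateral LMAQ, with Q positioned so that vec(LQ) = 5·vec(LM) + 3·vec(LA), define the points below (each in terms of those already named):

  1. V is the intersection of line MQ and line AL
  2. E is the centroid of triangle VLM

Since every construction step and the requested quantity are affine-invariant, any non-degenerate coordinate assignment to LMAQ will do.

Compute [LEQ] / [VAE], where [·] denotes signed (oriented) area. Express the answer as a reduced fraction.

Assign L = (0, 0), M = (1, 0), A = (0, 1), Q = (5, 3) — the answer is frame-independent, so this choice is without loss of generality.
1. V is the intersection of line MQ and line AL ⇒ V = (0, -3/4)
2. E is the centroid of triangle VLM ⇒ E = (1/3, -1/4)
2·[LEQ] = 9/4, 2·[VAE] = -7/12
[LEQ]:[VAE] = 9/4:-7/12 = -27/7

[LEQ]:[VAE] = -27/7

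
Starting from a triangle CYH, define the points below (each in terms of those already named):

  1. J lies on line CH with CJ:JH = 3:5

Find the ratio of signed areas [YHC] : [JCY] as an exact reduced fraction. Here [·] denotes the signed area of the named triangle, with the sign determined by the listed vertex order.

Assign C = (0, 0), Y = (1, 0), H = (0, 1) — the answer is frame-independent, so this choice is without loss of generality.
1. J lies on line CH with CJ:JH = 3:5 ⇒ J = (0, 3/8)
2·[YHC] = 1, 2·[JCY] = 3/8
[YHC]:[JCY] = 1:3/8 = 8/3

[YHC]:[JCY] = 8/3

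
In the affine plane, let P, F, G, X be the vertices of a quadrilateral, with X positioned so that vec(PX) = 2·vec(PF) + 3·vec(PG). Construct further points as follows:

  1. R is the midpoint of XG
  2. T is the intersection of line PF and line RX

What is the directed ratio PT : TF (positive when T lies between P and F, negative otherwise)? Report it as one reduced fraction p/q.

PT:TF = -1/2

Work in coordinates with P = (0, 0), F = (1, 0), G = (0, 1), X = (2, 3).
1. R is the midpoint of XG ⇒ R = (1, 2)
2. T is the intersection of line PF and line RX ⇒ T = (-1, 0)
T = P + t·(F−P) with t = -1, so PT:TF = t:(1−t) = -1:2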